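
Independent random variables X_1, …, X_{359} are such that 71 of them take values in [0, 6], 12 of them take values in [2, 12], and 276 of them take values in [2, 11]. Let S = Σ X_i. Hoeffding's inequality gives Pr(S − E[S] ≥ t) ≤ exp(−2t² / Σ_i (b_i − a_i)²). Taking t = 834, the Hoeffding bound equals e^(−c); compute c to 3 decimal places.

53.275

Σ(b_i − a_i)² = 71·6² + 12·10² + 276·9² = 26112.
c = 2t² / 26112 = 2·834² / 26112 = 53.2748.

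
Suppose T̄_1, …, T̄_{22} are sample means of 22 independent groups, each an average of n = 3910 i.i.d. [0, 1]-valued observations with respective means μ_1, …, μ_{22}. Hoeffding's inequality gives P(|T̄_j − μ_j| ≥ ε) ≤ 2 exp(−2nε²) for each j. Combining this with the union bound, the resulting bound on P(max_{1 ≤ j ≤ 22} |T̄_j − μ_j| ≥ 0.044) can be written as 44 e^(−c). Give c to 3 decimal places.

15.140

Union bound over the 22 events: P(max_{1 ≤ j ≤ 22} |T̄_j − μ_j| ≥ 0.044) ≤ 22·2·exp(−2nε²) = 44 exp(−2·3910·0.044²).
So c = 2·3910·0.044² = 15.1395.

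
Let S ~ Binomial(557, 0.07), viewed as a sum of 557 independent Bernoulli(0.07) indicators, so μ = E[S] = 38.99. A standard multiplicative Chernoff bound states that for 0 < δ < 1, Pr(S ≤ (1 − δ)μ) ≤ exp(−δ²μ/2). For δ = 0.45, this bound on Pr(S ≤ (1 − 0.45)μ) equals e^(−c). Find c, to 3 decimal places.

3.948

c = δ²μ/2 = 0.45²·38.99/2 = 3.9477.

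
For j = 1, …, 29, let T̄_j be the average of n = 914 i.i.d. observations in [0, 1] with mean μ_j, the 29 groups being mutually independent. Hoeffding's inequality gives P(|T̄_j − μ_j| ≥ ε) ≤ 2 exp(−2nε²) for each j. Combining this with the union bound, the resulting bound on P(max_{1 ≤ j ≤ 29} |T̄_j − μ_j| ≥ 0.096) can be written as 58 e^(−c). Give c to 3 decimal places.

Union bound over the 29 events: P(max_{1 ≤ j ≤ 29} |T̄_j − μ_j| ≥ 0.096) ≤ 29·2·exp(−2nε²) = 58 exp(−2·914·0.096²).
So c = 2·914·0.096² = 16.8468.

16.847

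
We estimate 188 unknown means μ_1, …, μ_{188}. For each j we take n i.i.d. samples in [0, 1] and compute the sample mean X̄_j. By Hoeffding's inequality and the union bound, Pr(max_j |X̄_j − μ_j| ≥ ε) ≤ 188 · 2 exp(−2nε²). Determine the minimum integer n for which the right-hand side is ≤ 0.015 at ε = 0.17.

Need 2·188·exp(−2nε²) ≤ 0.015, i.e. exp(−2nε²) ≤ 0.015/376.
So 2nε² ≥ ln(376/0.015) = 10.129294.
Hence n ≥ 10.129294/(2·0.17²) = 175.247.
The smallest integer n is 176.

176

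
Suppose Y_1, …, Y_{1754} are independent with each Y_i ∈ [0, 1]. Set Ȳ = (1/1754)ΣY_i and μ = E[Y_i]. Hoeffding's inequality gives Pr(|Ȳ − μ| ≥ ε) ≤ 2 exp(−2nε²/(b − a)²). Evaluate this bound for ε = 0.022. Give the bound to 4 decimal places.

0.3661

Exponent: 2nε²/(b − a)² = 2·1754·0.022² / 1² = 1.69787.
Bound = 2·exp(−1.69787) = 0.36615.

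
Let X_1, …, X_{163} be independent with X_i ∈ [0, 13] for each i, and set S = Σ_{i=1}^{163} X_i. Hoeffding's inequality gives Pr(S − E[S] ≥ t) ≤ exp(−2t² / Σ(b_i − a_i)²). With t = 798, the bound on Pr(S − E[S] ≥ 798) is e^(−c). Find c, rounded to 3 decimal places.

Σ(b_i − a_i)² = 163·(13)² = 27547.
c = 2t²/27547 = 2·798²/27547 = 46.2340.

46.234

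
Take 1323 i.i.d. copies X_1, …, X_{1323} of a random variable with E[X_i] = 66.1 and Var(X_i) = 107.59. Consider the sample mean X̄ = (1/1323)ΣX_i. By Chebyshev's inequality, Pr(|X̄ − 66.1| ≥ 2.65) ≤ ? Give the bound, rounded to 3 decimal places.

Var(X̄) = Var(X_i)/n = 107.59/1323 = 0.081323.
Chebyshev: Pr(|X̄ − 66.1| ≥ 2.65) ≤ Var(X̄)/(2.65)² = 107.59/(1323·2.65²) = 0.0116.

0.012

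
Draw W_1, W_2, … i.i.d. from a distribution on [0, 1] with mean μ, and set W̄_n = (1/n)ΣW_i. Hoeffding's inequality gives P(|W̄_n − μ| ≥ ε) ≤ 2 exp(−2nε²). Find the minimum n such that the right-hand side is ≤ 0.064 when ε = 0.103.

Require 2·exp(−2nε²) ≤ 0.064, i.e. 2nε² ≥ ln(2/0.064) = 3.442019.
So n ≥ 3.442019 / (2·0.103²) = 162.222.
The smallest integer n is 163.

163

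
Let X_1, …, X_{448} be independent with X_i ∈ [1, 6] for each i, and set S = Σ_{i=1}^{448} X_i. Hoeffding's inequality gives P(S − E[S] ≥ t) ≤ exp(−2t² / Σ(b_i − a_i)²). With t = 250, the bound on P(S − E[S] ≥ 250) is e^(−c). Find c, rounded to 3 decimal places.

11.161

Σ(b_i − a_i)² = 448·(5)² = 11200.
c = 2t²/11200 = 2·250²/11200 = 11.1607.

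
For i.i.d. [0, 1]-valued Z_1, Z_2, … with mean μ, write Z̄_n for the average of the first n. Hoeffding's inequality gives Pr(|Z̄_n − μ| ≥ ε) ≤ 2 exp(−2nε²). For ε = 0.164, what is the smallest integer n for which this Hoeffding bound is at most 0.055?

67

Require 2·exp(−2nε²) ≤ 0.055, i.e. 2nε² ≥ ln(2/0.055) = 3.593569.
So n ≥ 3.593569 / (2·0.164²) = 66.805.
The smallest integer n is 67.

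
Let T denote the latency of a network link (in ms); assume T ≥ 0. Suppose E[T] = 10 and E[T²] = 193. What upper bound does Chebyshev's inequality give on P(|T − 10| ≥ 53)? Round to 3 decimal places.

Var(T) = E[T²] − (E[T])² = 193 − 100 = 93.
Chebyshev's inequality: P(|T − μ| ≥ t) ≤ Var(T)/t² = 93/2809 = 0.0331.

0.033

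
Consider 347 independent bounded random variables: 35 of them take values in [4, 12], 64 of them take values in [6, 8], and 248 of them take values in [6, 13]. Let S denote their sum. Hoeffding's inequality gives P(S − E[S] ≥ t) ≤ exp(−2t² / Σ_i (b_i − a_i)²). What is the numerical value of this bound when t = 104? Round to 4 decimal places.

0.2284

Σ(b_i − a_i)² = 35·8² + 64·2² + 248·7² = 14648.
Exponent = 2·104² / 14648 = 1.47679.
Bound = exp(−1.47679) = 0.22837.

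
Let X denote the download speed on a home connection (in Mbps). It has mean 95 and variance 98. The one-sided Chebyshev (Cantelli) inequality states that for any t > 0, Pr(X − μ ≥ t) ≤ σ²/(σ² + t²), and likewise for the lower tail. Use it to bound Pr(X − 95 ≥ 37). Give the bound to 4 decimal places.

0.0668

Here σ² = 98 and t = 37, so σ² + t² = 1467.
Cantelli's bound: 98/1467 = 0.0668.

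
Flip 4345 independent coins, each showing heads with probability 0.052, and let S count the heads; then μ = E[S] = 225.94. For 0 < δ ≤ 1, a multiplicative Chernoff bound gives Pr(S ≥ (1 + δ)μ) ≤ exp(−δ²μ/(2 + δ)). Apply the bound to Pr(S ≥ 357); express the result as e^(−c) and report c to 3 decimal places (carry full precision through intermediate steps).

29.466

Write 357 = (1 + δ)μ, so δ = 357/225.94 − 1 = 0.5800655…
Then the exponent is δ²μ/(2 + δ) = (357 − μ)² / (μ·(2 + δ)) = 29.465680.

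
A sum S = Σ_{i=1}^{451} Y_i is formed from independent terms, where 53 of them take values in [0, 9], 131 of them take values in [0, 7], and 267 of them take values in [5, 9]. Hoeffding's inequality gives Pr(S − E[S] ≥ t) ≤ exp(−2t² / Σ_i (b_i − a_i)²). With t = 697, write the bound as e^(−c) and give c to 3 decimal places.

64.844

Σ(b_i − a_i)² = 53·9² + 131·7² + 267·4² = 14984.
c = 2t² / 14984 = 2·697² / 14984 = 64.8437.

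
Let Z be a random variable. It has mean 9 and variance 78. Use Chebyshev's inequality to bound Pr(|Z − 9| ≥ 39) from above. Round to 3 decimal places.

0.051

Chebyshev: Pr(|Z − μ| ≥ t) ≤ Var(Z)/t².
Bound = 78 / 1521 = 0.0513.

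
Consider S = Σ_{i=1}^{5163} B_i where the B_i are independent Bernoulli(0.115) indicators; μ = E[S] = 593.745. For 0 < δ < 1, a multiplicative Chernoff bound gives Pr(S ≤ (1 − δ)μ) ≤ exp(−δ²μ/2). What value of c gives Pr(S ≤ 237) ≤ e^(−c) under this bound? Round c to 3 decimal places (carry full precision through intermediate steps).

107.173

Write 237 = (1 − δ)μ, so δ = 1 − 237/593.745 = 0.6008387…
Then the exponent is δ²μ/2 = (μ − 237)²/(2μ) = 107.173109.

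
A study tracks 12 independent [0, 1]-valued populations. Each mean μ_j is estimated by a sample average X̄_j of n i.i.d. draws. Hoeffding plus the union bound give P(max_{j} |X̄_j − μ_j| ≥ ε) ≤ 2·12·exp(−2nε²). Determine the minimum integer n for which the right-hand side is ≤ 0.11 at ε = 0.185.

Need 2·12·exp(−2nε²) ≤ 0.11, i.e. exp(−2nε²) ≤ 0.11/24.
So 2nε² ≥ ln(24/0.11) = 5.385329.
Hence n ≥ 5.385329/(2·0.185²) = 78.675.
The smallest integer n is 79.

79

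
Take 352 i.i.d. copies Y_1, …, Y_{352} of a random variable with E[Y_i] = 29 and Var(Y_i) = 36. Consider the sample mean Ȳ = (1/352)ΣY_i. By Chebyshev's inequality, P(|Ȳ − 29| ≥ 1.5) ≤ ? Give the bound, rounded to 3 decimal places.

Var(Ȳ) = Var(Y_i)/n = 36/352 = 0.10227.
Chebyshev: P(|Ȳ − 29| ≥ 1.5) ≤ Var(Ȳ)/(1.5)² = 36/(352·1.5²) = 0.0455.

0.045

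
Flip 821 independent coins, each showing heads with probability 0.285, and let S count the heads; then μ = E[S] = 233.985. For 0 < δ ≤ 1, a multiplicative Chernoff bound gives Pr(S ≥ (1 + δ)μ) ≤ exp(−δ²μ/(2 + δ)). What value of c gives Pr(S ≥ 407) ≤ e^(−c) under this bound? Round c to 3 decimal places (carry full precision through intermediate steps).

Write 407 = (1 + δ)μ, so δ = 407/233.985 − 1 = 0.7394277…
Then the exponent is δ²μ/(2 + δ) = (407 − μ)² / (μ·(2 + δ)) = 46.700298.

46.700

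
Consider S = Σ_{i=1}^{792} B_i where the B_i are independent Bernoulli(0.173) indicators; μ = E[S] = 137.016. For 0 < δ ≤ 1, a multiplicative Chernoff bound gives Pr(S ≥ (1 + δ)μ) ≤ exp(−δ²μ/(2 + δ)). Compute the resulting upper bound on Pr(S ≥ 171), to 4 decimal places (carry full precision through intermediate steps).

0.0235

Write 171 = (1 + δ)μ, so δ = 171/137.016 − 1 = 0.2480294…
Then the exponent is δ²μ/(2 + δ) = (171 − μ)² / (μ·(2 + δ)) = 3.749520.
Bound = exp(−3.749520) = 0.02353.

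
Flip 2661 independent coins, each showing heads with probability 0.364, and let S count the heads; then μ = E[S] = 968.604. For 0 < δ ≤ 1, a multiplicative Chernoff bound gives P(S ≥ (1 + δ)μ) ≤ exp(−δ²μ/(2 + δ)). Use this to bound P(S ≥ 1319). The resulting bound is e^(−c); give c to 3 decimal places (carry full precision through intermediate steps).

53.671

Write 1319 = (1 + δ)μ, so δ = 1319/968.604 − 1 = 0.3617536…
Then the exponent is δ²μ/(2 + δ) = (1319 − μ)² / (μ·(2 + δ)) = 53.670721.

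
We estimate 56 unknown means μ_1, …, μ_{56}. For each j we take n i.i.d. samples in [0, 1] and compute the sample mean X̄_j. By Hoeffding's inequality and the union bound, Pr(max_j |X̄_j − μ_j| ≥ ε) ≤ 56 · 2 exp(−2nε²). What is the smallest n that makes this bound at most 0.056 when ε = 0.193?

103

Need 2·56·exp(−2nε²) ≤ 0.056, i.e. exp(−2nε²) ≤ 0.056/112.
So 2nε² ≥ ln(112/0.056) = 7.600902.
Hence n ≥ 7.600902/(2·0.193²) = 102.028.
The smallest integer n is 103.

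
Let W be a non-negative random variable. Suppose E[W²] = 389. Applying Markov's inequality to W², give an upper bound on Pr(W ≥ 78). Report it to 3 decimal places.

0.064

Since W ≥ 0, the event {W ≥ 78} is the same as {W² ≥ 6084}.
Markov's inequality applied to W² gives Pr(W² ≥ 6084) ≤ E[W²]/6084 = 389/6084 = 0.0639.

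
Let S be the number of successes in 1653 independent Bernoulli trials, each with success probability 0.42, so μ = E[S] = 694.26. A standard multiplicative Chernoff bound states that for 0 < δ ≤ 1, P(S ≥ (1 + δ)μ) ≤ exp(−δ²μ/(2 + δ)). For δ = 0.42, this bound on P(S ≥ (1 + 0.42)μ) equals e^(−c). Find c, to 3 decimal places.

50.606

c = δ²μ/(2 + δ) = 0.42²·694.26/(2 + 0.42) = 50.6064.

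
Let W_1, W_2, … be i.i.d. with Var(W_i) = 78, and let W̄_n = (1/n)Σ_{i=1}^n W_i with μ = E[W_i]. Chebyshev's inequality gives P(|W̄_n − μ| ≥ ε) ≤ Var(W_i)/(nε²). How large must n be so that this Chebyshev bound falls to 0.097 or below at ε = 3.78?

Require 78/(n·3.78²) ≤ 0.097, i.e. n ≥ 78/(0.097·3.78²) = 56.278.
The smallest integer n is 57.

57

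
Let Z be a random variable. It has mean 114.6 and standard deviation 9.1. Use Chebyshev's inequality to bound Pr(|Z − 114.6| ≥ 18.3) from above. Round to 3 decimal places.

0.247

Chebyshev: Pr(|Z − μ| ≥ t) ≤ Var(Z)/t².
Var(Z) = σ² = 9.1² = 82.81.
Bound = 82.81 / 334.89 = 0.2473.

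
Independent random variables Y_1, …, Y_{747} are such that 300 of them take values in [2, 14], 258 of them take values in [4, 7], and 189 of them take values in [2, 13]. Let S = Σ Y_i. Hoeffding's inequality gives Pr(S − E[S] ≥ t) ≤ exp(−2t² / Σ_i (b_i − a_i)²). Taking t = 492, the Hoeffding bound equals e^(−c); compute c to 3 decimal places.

Σ(b_i − a_i)² = 300·12² + 258·3² + 189·11² = 68391.
c = 2t² / 68391 = 2·492² / 68391 = 7.0788.

7.079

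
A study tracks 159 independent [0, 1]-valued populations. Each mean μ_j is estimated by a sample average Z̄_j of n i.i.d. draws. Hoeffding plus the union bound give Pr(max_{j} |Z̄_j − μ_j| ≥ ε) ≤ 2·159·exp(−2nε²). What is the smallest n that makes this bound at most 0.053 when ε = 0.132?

250

Need 2·159·exp(−2nε²) ≤ 0.053, i.e. exp(−2nε²) ≤ 0.053/318.
So 2nε² ≥ ln(318/0.053) = 8.699515.
Hence n ≥ 8.699515/(2·0.132²) = 249.642.
The smallest integer n is 250.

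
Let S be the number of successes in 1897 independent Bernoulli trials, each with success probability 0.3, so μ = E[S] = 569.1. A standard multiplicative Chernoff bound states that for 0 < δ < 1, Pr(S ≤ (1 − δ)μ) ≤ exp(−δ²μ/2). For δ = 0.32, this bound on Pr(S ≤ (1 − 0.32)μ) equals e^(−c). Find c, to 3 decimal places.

c = δ²μ/2 = 0.32²·569.1/2 = 29.1379.

29.138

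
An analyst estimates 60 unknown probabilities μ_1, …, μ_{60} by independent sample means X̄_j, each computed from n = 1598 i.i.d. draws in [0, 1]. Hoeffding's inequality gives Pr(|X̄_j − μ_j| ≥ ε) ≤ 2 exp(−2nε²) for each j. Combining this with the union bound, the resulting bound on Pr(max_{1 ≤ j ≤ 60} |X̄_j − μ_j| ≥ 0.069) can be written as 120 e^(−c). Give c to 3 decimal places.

15.216

Union bound over the 60 events: Pr(max_{1 ≤ j ≤ 60} |X̄_j − μ_j| ≥ 0.069) ≤ 60·2·exp(−2nε²) = 120 exp(−2·1598·0.069²).
So c = 2·1598·0.069² = 15.2162.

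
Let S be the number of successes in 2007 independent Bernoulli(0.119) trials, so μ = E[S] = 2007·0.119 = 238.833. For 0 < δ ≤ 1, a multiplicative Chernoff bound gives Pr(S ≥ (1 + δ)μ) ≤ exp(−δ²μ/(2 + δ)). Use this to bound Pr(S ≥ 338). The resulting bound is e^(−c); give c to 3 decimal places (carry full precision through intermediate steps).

Write 338 = (1 + δ)μ, so δ = 338/238.833 − 1 = 0.4152148…
Then the exponent is δ²μ/(2 + δ) = (338 − μ)² / (μ·(2 + δ)) = 17.048425.

17.048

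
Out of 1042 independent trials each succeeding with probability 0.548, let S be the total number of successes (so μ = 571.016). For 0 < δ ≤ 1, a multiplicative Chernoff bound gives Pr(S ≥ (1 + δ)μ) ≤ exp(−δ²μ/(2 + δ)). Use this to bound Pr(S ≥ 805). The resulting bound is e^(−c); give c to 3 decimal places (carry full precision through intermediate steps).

39.788

Write 805 = (1 + δ)μ, so δ = 805/571.016 − 1 = 0.4097679…
Then the exponent is δ²μ/(2 + δ) = (805 − μ)² / (μ·(2 + δ)) = 39.787700.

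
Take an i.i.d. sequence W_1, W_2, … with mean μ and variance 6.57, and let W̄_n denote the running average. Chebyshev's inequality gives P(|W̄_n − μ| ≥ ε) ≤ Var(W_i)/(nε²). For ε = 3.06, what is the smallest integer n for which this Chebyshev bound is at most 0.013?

54

Require 6.57/(n·3.06²) ≤ 0.013, i.e. n ≥ 6.57/(0.013·3.06²) = 53.973.
The smallest integer n is 54.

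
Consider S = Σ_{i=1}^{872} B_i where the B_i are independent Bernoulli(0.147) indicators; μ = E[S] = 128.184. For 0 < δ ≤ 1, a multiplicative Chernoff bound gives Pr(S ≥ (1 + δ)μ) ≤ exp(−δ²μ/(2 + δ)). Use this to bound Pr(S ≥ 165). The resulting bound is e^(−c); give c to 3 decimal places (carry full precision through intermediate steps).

4.623

Write 165 = (1 + δ)μ, so δ = 165/128.184 − 1 = 0.2872121…
Then the exponent is δ²μ/(2 + δ) = (165 − μ)² / (μ·(2 + δ)) = 4.623096.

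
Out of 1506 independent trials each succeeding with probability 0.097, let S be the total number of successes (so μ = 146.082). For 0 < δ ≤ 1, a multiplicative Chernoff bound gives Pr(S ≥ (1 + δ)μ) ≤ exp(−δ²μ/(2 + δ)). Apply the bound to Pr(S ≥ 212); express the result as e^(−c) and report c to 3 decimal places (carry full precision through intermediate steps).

12.135

Write 212 = (1 + δ)μ, so δ = 212/146.082 − 1 = 0.4512397…
Then the exponent is δ²μ/(2 + δ) = (212 − μ)² / (μ·(2 + δ)) = 12.134602.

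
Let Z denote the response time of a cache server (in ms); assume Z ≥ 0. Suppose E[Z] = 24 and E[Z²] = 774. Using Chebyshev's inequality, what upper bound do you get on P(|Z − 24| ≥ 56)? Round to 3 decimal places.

Var(Z) = E[Z²] − (E[Z])² = 774 − 576 = 198.
Chebyshev's inequality: P(|Z − μ| ≥ t) ≤ Var(Z)/t² = 198/3136 = 0.0631.

0.063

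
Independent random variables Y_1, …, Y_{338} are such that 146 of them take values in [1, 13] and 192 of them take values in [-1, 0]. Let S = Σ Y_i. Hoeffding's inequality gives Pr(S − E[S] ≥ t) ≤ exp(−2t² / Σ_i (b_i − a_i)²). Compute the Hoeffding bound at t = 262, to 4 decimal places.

Σ(b_i − a_i)² = 146·12² + 192·1² = 21216.
Exponent = 2·262² / 21216 = 6.47097.
Bound = exp(−6.47097) = 0.00155.

0.0015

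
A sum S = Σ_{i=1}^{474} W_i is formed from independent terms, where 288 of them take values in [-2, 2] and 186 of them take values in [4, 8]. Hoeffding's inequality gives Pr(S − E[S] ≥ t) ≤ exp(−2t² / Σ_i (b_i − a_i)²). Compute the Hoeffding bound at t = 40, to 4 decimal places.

Σ(b_i − a_i)² = 288·4² + 186·4² = 7584.
Exponent = 2·40² / 7584 = 0.42194.
Bound = exp(−0.42194) = 0.65577.

0.6558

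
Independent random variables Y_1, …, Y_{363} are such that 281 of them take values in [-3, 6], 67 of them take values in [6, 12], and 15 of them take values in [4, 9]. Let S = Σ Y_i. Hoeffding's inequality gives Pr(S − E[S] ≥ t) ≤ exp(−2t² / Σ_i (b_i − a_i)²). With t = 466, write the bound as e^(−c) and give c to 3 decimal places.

Σ(b_i − a_i)² = 281·9² + 67·6² + 15·5² = 25548.
c = 2t² / 25548 = 2·466² / 25548 = 16.9998.

17.000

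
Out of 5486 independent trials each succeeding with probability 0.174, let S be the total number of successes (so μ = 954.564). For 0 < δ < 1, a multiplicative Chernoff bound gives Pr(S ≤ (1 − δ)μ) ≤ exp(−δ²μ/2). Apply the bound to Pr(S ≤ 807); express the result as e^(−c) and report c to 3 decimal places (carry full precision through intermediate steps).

11.406

Write 807 = (1 − δ)μ, so δ = 1 − 807/954.564 = 0.1545879…
Then the exponent is δ²μ/2 = (μ − 807)²/(2μ) = 11.405801.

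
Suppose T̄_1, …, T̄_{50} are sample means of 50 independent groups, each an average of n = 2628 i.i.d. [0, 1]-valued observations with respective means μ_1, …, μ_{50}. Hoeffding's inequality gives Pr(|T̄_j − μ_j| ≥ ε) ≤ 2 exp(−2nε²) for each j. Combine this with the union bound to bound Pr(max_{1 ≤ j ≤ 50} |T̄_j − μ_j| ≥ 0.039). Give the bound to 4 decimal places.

Per-experiment Hoeffding bound: 2·exp(−2·2628·0.039²) = 2·exp(−7.99438) = 0.00067471.
Union bound over 50 events: 50·0.00067471 = 0.03374.

0.0337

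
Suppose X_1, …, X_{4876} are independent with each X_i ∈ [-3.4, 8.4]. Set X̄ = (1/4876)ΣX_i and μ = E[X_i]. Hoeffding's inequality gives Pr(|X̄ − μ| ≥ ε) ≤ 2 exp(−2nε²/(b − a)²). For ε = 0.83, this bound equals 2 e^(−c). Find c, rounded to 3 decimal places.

48.249

c = 2nε²/(b − a)² = 2·4876·0.83² / 11.8² = 48.2487.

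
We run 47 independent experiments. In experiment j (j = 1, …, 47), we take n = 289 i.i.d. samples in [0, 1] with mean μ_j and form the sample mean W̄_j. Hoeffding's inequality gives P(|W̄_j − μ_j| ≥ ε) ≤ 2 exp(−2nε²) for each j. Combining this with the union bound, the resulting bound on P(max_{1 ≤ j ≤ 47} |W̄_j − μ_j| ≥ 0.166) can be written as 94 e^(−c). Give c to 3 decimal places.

15.927

Union bound over the 47 events: P(max_{1 ≤ j ≤ 47} |W̄_j − μ_j| ≥ 0.166) ≤ 47·2·exp(−2nε²) = 94 exp(−2·289·0.166²).
So c = 2·289·0.166² = 15.9274.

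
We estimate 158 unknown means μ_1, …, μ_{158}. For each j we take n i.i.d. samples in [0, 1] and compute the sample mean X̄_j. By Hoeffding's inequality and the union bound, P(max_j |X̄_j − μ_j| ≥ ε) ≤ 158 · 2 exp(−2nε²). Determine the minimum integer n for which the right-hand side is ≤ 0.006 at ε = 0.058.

1616

Need 2·158·exp(−2nε²) ≤ 0.006, i.e. exp(−2nε²) ≤ 0.006/316.
So 2nε² ≥ ln(316/0.006) = 10.871738.
Hence n ≥ 10.871738/(2·0.058²) = 1615.894.
The smallest integer n is 1616.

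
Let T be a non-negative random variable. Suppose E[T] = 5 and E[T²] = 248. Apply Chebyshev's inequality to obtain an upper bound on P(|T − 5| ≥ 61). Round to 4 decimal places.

Var(T) = E[T²] − (E[T])² = 248 − 25 = 223.
Chebyshev's inequality: P(|T − μ| ≥ t) ≤ Var(T)/t² = 223/3721 = 0.0599.

0.0599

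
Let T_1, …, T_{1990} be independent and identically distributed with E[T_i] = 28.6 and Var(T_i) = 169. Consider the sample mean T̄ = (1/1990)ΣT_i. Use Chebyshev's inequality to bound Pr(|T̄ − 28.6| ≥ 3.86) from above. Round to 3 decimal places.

Var(T̄) = Var(T_i)/n = 169/1990 = 0.084925.
Chebyshev: Pr(|T̄ − 28.6| ≥ 3.86) ≤ Var(T̄)/(3.86)² = 169/(1990·3.86²) = 0.0057.

0.006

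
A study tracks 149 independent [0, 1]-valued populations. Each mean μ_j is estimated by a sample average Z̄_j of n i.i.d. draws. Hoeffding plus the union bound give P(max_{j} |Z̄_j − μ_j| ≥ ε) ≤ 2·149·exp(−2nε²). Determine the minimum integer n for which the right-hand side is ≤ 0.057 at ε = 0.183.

128

Need 2·149·exp(−2nε²) ≤ 0.057, i.e. exp(−2nε²) ≤ 0.057/298.
So 2nε² ≥ ln(298/0.057) = 8.561797.
Hence n ≥ 8.561797/(2·0.183²) = 127.830.
The smallest integer n is 128.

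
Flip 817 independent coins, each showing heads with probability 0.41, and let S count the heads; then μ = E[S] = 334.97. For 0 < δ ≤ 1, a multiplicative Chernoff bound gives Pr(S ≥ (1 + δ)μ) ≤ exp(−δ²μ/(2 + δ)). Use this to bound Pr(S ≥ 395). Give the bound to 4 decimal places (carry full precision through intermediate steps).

Write 395 = (1 + δ)μ, so δ = 395/334.97 − 1 = 0.1792101…
Then the exponent is δ²μ/(2 + δ) = (395 − μ)² / (μ·(2 + δ)) = 4.936642.
Bound = exp(−4.936642) = 0.00718.

0.0072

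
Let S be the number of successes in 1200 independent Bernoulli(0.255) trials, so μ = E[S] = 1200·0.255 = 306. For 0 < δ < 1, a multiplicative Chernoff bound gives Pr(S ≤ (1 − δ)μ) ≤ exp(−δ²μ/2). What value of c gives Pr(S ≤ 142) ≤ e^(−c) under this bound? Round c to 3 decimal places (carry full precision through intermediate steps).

Write 142 = (1 − δ)μ, so δ = 1 − 142/306 = 0.5359477…
Then the exponent is δ²μ/2 = (μ − 142)²/(2μ) = 43.947712.

43.948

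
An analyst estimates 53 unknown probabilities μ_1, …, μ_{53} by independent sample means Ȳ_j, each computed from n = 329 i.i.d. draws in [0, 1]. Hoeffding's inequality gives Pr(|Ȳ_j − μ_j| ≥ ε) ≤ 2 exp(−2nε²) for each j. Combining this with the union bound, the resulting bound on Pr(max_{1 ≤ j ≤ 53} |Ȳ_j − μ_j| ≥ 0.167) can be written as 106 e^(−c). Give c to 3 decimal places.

18.351

Union bound over the 53 events: Pr(max_{1 ≤ j ≤ 53} |Ȳ_j − μ_j| ≥ 0.167) ≤ 53·2·exp(−2nε²) = 106 exp(−2·329·0.167²).
So c = 2·329·0.167² = 18.3510.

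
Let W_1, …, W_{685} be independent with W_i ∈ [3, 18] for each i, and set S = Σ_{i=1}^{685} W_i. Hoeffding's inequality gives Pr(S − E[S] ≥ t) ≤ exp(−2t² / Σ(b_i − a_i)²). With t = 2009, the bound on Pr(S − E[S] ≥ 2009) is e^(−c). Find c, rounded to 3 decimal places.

52.374

Σ(b_i − a_i)² = 685·(15)² = 154125.
c = 2t²/154125 = 2·2009²/154125 = 52.3741.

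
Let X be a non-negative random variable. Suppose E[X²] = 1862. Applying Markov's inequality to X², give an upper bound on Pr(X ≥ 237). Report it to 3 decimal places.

Since X ≥ 0, the event {X ≥ 237} is the same as {X² ≥ 56169}.
Markov's inequality applied to X² gives Pr(X² ≥ 56169) ≤ E[X²]/56169 = 1862/56169 = 0.0331.

0.033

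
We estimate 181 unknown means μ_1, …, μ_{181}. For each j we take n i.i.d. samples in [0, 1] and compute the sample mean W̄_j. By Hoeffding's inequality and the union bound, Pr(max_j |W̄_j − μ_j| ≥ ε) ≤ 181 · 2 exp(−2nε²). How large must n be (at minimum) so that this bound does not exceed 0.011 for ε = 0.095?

Need 2·181·exp(−2nε²) ≤ 0.011, i.e. exp(−2nε²) ≤ 0.011/362.
So 2nε² ≥ ln(362/0.011) = 10.401504.
Hence n ≥ 10.401504/(2·0.095²) = 576.261.
The smallest integer n is 577.

577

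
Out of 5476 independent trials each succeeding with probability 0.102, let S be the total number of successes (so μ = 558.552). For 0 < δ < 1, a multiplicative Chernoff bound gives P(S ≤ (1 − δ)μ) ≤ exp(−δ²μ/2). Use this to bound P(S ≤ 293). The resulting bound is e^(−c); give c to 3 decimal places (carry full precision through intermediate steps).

Write 293 = (1 − δ)μ, so δ = 1 − 293/558.552 = 0.4754293…
Then the exponent is δ²μ/2 = (μ − 293)²/(2μ) = 63.125604.

63.126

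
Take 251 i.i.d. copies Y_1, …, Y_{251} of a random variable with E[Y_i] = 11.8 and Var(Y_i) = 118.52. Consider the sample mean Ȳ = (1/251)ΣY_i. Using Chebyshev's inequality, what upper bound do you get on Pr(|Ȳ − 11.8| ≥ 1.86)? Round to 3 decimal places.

0.136

Var(Ȳ) = Var(Y_i)/n = 118.52/251 = 0.47219.
Chebyshev: Pr(|Ȳ − 11.8| ≥ 1.86) ≤ Var(Ȳ)/(1.86)² = 118.52/(251·1.86²) = 0.1365.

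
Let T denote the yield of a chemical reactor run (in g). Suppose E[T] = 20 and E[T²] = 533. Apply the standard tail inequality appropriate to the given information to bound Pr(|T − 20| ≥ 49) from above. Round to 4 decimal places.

The first two moments determine the variance, so Chebyshev's inequality is the sharpest standard bound available.
Var(T) = E[T²] − (E[T])² = 533 − 400 = 133.
Chebyshev's inequality: Pr(|T − μ| ≥ t) ≤ Var(T)/t² = 133/2401 = 0.0554.

0.0554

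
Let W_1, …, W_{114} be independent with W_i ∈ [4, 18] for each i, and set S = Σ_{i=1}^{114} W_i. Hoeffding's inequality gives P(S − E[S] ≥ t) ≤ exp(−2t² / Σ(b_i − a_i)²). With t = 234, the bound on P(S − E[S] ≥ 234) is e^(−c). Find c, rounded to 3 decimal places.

4.901

Σ(b_i − a_i)² = 114·(14)² = 22344.
c = 2t²/22344 = 2·234²/22344 = 4.9012.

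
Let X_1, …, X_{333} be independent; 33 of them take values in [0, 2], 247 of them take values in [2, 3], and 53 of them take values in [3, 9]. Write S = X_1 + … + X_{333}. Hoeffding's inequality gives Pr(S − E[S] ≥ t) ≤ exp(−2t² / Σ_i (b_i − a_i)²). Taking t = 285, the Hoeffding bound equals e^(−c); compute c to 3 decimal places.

Σ(b_i − a_i)² = 33·2² + 247·1² + 53·6² = 2287.
c = 2t² / 2287 = 2·285² / 2287 = 71.0319.

71.032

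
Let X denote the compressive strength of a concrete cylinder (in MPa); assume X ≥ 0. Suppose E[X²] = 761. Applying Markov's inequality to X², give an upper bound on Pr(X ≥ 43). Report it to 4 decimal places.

Since X ≥ 0, the event {X ≥ 43} is the same as {X² ≥ 1849}.
Markov's inequality applied to X² gives Pr(X² ≥ 1849) ≤ E[X²]/1849 = 761/1849 = 0.4116.

0.4116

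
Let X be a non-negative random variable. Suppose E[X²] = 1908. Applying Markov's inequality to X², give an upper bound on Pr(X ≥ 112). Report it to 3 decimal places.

0.152

Since X ≥ 0, the event {X ≥ 112} is the same as {X² ≥ 12544}.
Markov's inequality applied to X² gives Pr(X² ≥ 12544) ≤ E[X²]/12544 = 1908/12544 = 0.1521.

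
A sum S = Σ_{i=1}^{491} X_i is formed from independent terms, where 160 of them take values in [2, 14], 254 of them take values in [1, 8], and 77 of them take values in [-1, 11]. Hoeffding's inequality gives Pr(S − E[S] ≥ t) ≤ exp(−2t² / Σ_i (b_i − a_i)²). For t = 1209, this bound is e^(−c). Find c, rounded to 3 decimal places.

Σ(b_i − a_i)² = 160·12² + 254·7² + 77·12² = 46574.
c = 2t² / 46574 = 2·1209² / 46574 = 62.7681.

62.768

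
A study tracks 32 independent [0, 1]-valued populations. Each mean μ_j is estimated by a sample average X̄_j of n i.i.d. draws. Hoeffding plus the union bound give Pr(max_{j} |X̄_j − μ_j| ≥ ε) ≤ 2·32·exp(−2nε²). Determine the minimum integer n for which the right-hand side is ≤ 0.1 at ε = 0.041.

Need 2·32·exp(−2nε²) ≤ 0.1, i.e. exp(−2nε²) ≤ 0.1/64.
So 2nε² ≥ ln(64/0.1) = 6.461468.
Hence n ≥ 6.461468/(2·0.041²) = 1921.912.
The smallest integer n is 1922.

1922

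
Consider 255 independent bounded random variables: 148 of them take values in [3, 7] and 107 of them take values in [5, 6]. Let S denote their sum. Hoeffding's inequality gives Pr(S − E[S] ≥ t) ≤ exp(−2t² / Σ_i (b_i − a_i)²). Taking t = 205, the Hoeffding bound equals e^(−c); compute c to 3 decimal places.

Σ(b_i − a_i)² = 148·4² + 107·1² = 2475.
c = 2t² / 2475 = 2·205² / 2475 = 33.9596.

33.960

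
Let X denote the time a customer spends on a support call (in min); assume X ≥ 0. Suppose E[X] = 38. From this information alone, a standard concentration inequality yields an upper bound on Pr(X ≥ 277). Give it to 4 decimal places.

0.1372

Only the mean of a non-negative variable is known, so Markov's inequality is the applicable tail bound.
Markov's inequality: for a non-negative random variable, Pr(X ≥ a) ≤ E[X]/a.
Here E[X] = 38 and a = 277, so the bound is 38/277 = 0.1372.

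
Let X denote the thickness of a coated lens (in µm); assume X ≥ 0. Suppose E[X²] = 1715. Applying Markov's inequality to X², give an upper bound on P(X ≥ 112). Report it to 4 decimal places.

Since X ≥ 0, the event {X ≥ 112} is the same as {X² ≥ 12544}.
Markov's inequality applied to X² gives P(X² ≥ 12544) ≤ E[X²]/12544 = 1715/12544 = 0.1367.

0.1367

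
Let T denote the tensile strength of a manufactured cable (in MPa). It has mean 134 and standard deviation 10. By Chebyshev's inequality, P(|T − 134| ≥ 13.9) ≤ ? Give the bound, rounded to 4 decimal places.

0.5176

Chebyshev: P(|T − μ| ≥ t) ≤ Var(T)/t².
Var(T) = σ² = 10² = 100.
Bound = 100 / 193.21 = 0.5176.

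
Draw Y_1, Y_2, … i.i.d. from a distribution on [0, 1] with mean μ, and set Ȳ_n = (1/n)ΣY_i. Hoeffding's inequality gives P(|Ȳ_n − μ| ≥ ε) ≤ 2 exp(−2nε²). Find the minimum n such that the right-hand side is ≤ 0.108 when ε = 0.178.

Require 2·exp(−2nε²) ≤ 0.108, i.e. 2nε² ≥ ln(2/0.108) = 2.918771.
So n ≥ 2.918771 / (2·0.178²) = 46.061.
The smallest integer n is 47.

47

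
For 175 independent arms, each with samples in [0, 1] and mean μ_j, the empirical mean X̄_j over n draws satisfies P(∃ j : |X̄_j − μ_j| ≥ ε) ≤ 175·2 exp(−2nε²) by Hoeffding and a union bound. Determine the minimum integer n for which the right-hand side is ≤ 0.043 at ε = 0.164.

168

Need 2·175·exp(−2nε²) ≤ 0.043, i.e. exp(−2nε²) ≤ 0.043/350.
So 2nε² ≥ ln(350/0.043) = 9.004488.
Hence n ≥ 9.004488/(2·0.164²) = 167.395.
The smallest integer n is 168.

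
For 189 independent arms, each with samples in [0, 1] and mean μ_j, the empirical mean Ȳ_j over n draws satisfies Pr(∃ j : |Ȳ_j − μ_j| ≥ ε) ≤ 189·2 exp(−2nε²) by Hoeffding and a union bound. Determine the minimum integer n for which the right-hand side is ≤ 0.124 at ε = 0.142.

Need 2·189·exp(−2nε²) ≤ 0.124, i.e. exp(−2nε²) ≤ 0.124/378.
So 2nε² ≥ ln(378/0.124) = 8.022368.
Hence n ≥ 8.022368/(2·0.142²) = 198.928.
The smallest integer n is 199.

199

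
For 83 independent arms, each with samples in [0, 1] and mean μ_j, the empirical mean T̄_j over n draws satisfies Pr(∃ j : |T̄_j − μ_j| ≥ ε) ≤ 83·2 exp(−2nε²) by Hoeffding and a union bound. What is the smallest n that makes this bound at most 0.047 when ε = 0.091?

Need 2·83·exp(−2nε²) ≤ 0.047, i.e. exp(−2nε²) ≤ 0.047/166.
So 2nε² ≥ ln(166/0.047) = 8.169595.
Hence n ≥ 8.169595/(2·0.091²) = 493.273.
The smallest integer n is 494.

494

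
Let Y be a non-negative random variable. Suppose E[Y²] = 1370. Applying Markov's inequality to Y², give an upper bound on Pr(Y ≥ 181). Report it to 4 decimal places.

Since Y ≥ 0, the event {Y ≥ 181} is the same as {Y² ≥ 32761}.
Markov's inequality applied to Y² gives Pr(Y² ≥ 32761) ≤ E[Y²]/32761 = 1370/32761 = 0.0418.

0.0418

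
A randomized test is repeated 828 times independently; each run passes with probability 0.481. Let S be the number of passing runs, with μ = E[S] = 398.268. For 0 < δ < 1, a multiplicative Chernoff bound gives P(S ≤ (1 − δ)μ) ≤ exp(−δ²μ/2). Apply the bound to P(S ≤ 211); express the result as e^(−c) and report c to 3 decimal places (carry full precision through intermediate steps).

Write 211 = (1 − δ)μ, so δ = 1 − 211/398.268 = 0.470206…
Then the exponent is δ²μ/2 = (μ − 211)²/(2μ) = 44.027268.

44.027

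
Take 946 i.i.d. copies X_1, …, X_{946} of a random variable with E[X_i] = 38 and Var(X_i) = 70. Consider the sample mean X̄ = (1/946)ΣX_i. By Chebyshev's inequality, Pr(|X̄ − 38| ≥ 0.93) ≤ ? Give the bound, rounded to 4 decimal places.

0.0856

Var(X̄) = Var(X_i)/n = 70/946 = 0.073996.
Chebyshev: Pr(|X̄ − 38| ≥ 0.93) ≤ Var(X̄)/(0.93)² = 70/(946·0.93²) = 0.0856.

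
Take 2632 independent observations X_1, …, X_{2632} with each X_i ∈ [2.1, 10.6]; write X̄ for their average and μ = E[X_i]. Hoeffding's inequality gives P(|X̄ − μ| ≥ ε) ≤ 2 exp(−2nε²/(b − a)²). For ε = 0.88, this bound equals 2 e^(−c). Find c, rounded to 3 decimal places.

56.421

c = 2nε²/(b − a)² = 2·2632·0.88² / 8.5² = 56.4213.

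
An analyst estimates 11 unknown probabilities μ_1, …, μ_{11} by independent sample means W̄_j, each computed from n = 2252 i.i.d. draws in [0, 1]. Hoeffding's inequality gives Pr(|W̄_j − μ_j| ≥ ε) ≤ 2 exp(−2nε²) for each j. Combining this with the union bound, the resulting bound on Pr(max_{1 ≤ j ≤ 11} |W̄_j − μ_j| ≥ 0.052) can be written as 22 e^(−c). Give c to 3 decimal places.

12.179

Union bound over the 11 events: Pr(max_{1 ≤ j ≤ 11} |W̄_j − μ_j| ≥ 0.052) ≤ 11·2·exp(−2nε²) = 22 exp(−2·2252·0.052²).
So c = 2·2252·0.052² = 12.1788.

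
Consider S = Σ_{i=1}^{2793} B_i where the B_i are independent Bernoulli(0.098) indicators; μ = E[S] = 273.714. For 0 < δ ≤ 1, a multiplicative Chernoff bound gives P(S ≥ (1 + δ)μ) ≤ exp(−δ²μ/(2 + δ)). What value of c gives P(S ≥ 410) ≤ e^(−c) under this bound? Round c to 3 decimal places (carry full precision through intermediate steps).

Write 410 = (1 + δ)μ, so δ = 410/273.714 − 1 = 0.4979139…
Then the exponent is δ²μ/(2 + δ) = (410 − μ)² / (μ·(2 + δ)) = 27.166145.

27.166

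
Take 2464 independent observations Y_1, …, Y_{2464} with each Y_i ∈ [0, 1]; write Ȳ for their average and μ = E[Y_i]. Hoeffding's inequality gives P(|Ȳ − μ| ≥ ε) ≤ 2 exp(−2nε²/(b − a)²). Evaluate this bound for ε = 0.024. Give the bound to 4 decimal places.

Exponent: 2nε²/(b − a)² = 2·2464·0.024² / 1² = 2.83853.
Bound = 2·exp(−2.83853) = 0.11702.

0.1170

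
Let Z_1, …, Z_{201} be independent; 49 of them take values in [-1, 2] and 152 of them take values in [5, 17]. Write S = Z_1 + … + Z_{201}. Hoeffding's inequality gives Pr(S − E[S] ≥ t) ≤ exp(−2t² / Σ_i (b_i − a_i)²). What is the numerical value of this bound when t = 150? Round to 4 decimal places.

0.1333

Σ(b_i − a_i)² = 49·3² + 152·12² = 22329.
Exponent = 2·150² / 22329 = 2.01532.
Bound = exp(−2.01532) = 0.13328.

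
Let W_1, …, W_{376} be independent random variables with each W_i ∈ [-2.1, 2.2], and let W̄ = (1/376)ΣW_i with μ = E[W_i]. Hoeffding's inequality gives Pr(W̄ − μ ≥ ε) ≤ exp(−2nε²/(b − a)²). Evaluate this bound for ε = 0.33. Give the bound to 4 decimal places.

Exponent: 2nε²/(b − a)² = 2·376·0.33² / 4.3² = 4.42903.
Bound = exp(−4.42903) = 0.01193.

0.0119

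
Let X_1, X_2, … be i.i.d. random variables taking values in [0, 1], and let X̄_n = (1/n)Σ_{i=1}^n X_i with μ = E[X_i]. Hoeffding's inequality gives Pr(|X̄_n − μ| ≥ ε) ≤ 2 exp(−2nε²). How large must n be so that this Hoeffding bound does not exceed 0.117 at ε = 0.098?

148

Require 2·exp(−2nε²) ≤ 0.117, i.e. 2nε² ≥ ln(2/0.117) = 2.838729.
So n ≥ 2.838729 / (2·0.098²) = 147.789.
The smallest integer n is 148.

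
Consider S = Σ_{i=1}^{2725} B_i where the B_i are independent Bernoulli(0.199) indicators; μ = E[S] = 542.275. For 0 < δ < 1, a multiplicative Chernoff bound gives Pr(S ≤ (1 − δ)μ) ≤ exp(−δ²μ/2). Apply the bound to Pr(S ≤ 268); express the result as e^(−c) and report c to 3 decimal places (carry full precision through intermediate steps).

69.362

Write 268 = (1 − δ)μ, so δ = 1 − 268/542.275 = 0.5057858…
Then the exponent is δ²μ/2 = (μ − 268)²/(2μ) = 69.362201.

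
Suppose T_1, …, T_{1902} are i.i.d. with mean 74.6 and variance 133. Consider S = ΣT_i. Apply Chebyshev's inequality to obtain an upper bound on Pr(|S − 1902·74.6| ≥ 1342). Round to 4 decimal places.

Var(S) = n·Var(T_i) = 1902·133 = 252966.
Chebyshev: Pr(|S − 1902·74.6| ≥ 1342) ≤ Var(S)/1342² = 252966/1800964 = 0.1405.

0.1405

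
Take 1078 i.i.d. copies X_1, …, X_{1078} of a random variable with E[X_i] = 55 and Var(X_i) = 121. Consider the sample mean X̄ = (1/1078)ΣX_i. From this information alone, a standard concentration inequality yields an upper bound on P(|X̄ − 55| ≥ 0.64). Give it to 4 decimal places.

0.2740

With mean and variance of each term known, Chebyshev's inequality bounds the deviation of the sum (or sample mean).
Var(X̄) = Var(X_i)/n = 121/1078 = 0.11224.
Chebyshev: P(|X̄ − 55| ≥ 0.64) ≤ Var(X̄)/(0.64)² = 121/(1078·0.64²) = 0.2740.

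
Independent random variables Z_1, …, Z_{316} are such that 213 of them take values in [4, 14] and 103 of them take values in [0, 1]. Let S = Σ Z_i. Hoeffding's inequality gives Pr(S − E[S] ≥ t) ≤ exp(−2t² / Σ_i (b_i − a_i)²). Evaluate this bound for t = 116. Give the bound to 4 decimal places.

0.2844

Σ(b_i − a_i)² = 213·10² + 103·1² = 21403.
Exponent = 2·116² / 21403 = 1.25739.
Bound = exp(−1.25739) = 0.28439.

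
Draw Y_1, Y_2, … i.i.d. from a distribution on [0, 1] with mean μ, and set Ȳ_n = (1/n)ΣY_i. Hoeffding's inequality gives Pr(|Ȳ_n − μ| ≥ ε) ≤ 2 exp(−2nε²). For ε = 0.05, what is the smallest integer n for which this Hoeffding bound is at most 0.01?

Require 2·exp(−2nε²) ≤ 0.01, i.e. 2nε² ≥ ln(2/0.01) = 5.298317.
So n ≥ 5.298317 / (2·0.05²) = 1059.663.
The smallest integer n is 1060.

1060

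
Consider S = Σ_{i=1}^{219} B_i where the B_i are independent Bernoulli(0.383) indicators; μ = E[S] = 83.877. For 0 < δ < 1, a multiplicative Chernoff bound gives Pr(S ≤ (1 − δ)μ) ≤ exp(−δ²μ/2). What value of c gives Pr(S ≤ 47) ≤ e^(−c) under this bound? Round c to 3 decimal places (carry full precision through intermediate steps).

Write 47 = (1 − δ)μ, so δ = 1 − 47/83.877 = 0.4396557…
Then the exponent is δ²μ/2 = (μ − 47)²/(2μ) = 8.106591.

8.107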